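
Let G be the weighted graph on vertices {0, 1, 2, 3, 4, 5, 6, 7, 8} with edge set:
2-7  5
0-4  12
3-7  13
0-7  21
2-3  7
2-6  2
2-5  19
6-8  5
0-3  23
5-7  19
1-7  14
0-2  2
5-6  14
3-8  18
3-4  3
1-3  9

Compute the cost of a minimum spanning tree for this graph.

47

Sort edges by weight, then run Kruskal:
0-2 (2): add — endpoints in different components.
2-6 (2): add — endpoints in different components.
3-4 (3): add — endpoints in different components.
2-7 (5): add — endpoints in different components.
6-8 (5): add — endpoints in different components.
2-3 (7): add — endpoints in different components.
1-3 (9): add — endpoints in different components.
0-4 (12): skip — 0 and 4 already connected.
3-7 (13): skip — 3 and 7 already connected.
1-7 (14): skip — 1 and 7 already connected.
5-6 (14): add — endpoints in different components.
MST edges: 0-2, 2-6, 3-4, 2-7, 6-8, 2-3, 1-3, 5-6; total weight 2+2+3+5+5+7+9+14 = 47.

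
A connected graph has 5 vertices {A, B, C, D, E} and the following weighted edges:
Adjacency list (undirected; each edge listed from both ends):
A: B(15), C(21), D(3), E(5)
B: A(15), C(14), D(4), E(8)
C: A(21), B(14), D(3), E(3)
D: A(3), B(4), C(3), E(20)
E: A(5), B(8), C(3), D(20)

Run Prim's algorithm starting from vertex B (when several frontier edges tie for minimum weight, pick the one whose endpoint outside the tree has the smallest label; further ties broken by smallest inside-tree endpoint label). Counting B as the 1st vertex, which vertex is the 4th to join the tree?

C

Prim, starting at B.
Step 1: cheapest edge leaving the tree is B–D (4); add D.
Step 2: cheapest edge leaving the tree is A–D (3); add A.
Step 3: cheapest edge leaving the tree is C–D (3); add C.
Step 4: cheapest edge leaving the tree is C–E (3); add E.
Vertex order: B, D, A, C, E. The 4th vertex is C.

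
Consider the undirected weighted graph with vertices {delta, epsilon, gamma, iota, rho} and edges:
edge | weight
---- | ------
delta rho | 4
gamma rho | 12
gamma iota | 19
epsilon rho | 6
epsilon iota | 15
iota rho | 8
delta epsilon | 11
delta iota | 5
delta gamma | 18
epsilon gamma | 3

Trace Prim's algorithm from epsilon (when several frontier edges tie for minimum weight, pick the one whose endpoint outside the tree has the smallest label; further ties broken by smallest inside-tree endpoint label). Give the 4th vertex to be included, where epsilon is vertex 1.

Prim's algorithm from epsilon:
Step 1: frontier [epsilon gamma 3, epsilon rho 6, delta epsilon 11, epsilon iota 15] → take epsilon gamma (3); add gamma.
Step 2: frontier [epsilon rho 6, delta epsilon 11, epsilon iota 15, gamma rho 12, delta gamma 18, gamma iota 19] → take epsilon rho (6); add rho.
Step 3: frontier [delta epsilon 11, epsilon iota 15, delta gamma 18, gamma iota 19, delta rho 4, iota rho 8] → take delta rho (4); add delta.
Step 4: frontier [delta iota 5, epsilon iota 15, gamma iota 19, iota rho 8] → take delta iota (5); add iota.
Vertex order: epsilon, gamma, rho, delta, iota. The 4th vertex is delta.

delta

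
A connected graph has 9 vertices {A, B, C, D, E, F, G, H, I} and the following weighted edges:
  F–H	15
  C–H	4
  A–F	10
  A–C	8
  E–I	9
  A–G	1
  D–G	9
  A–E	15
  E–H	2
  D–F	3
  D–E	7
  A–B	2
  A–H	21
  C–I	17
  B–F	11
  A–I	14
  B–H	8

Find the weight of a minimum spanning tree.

Prim, starting at G.
Step 1: cheapest edge leaving the tree is A–G (1); add A.
Step 2: cheapest edge leaving the tree is A–B (2); add B.
Step 3: cheapest edge leaving the tree is A–C (8); add C.
Step 4: cheapest edge leaving the tree is C–H (4); add H.
Step 5: cheapest edge leaving the tree is E–H (2); add E.
Step 6: cheapest edge leaving the tree is D–E (7); add D.
Step 7: cheapest edge leaving the tree is D–F (3); add F.
Step 8: cheapest edge leaving the tree is E–I (9); add I.
MST edges: A–G, A–B, A–C, C–H, E–H, D–E, D–F, E–I; total weight 1+2+8+4+2+7+3+9 = 36.

36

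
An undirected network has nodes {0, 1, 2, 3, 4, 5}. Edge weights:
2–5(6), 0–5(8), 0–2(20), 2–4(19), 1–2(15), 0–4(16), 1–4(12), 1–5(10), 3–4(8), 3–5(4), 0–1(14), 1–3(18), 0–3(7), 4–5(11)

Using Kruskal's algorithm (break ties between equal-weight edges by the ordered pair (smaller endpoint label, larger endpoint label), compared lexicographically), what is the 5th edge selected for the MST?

1-5

Sort edges by weight, then run Kruskal:
3–5 (4): add. Components now {0} {1} {2} {3,5} {4}
2–5 (6): add. Components now {0} {1} {2,3,5} {4}
0–3 (7): add. Components now {0,2,3,5} {1} {4}
0–5 (8): skip — 0 and 5 already connected.
3–4 (8): add. Components now {0,2,3,4,5} {1}
1–5 (10): add. Components now {0,1,2,3,4,5}
The 5th edge added is 1–5.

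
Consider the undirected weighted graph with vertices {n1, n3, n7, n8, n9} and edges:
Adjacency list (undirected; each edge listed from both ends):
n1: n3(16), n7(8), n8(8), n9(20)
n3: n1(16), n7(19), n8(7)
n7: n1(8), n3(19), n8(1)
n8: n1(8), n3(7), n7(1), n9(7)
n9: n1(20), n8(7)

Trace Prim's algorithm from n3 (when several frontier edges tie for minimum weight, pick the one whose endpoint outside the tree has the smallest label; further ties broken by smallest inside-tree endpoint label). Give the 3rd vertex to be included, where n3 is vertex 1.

n7

Prim, starting at n3.
Step 1: cheapest edge leaving the tree is n3 n8 (7); add n8.
Step 2: cheapest edge leaving the tree is n7 n8 (1); add n7.
Step 3: cheapest edge leaving the tree is n8 n9 (7); add n9.
Step 4: cheapest edge leaving the tree is n1 n7 (8); add n1.
Vertex order: n3, n8, n7, n9, n1. The 3rd vertex is n7.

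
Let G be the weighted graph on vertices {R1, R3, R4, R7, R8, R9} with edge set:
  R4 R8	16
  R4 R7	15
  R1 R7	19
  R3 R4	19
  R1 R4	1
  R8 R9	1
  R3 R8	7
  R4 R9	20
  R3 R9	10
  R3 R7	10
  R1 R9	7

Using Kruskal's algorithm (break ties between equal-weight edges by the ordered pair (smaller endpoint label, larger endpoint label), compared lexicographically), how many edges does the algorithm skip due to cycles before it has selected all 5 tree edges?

Kruskal: consider edges lightest-first.
R1 R4 (1): add — endpoints in different components.
R8 R9 (1): add — endpoints in different components.
R1 R9 (7): add — endpoints in different components.
R3 R8 (7): add — endpoints in different components.
R3 R7 (10): add — endpoints in different components.
Edges rejected before the tree was complete: 0.

0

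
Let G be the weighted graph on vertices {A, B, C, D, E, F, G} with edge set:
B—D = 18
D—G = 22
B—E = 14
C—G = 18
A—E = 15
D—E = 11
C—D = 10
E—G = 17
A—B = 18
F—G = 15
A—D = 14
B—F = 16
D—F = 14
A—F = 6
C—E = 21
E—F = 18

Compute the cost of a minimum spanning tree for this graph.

Prim, starting at D.
Step 1: cheapest edge leaving the tree is C—D (10); add C.
Step 2: cheapest edge leaving the tree is D—E (11); add E.
Step 3: cheapest edge leaving the tree is A—D (14); add A.
Step 4: cheapest edge leaving the tree is A—F (6); add F.
Step 5: cheapest edge leaving the tree is B—E (14); add B.
Step 6: cheapest edge leaving the tree is F—G (15); add G.
MST edges: C—D, D—E, A—D, A—F, B—E, F—G; total weight 10+11+14+6+14+15 = 70.

70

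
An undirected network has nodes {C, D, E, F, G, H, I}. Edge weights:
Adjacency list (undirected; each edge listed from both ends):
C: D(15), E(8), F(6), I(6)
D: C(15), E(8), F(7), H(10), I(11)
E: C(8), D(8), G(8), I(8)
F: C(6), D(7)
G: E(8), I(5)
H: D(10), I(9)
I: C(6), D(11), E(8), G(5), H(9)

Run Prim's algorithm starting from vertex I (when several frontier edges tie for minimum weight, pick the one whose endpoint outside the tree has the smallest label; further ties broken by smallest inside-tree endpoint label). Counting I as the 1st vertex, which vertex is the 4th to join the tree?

F

Prim's algorithm from I:
Step 1: frontier [G I 5, C I 6, E I 8, H I 9, D I 11] → take G I (5); add G.
Step 2: frontier [E G 8, C I 6, E I 8, H I 9, D I 11] → take C I (6); add C.
Step 3: frontier [C F 6, C E 8, C D 15, E G 8, E I 8, H I 9, D I 11] → take C F (6); add F.
Step 4: frontier [C E 8, C D 15, D F 7, E G 8, E I 8, H I 9, D I 11] → take D F (7); add D.
Step 5: frontier [C E 8, D E 8, D H 10, E G 8, E I 8, H I 9] → take C E (8); add E.
Step 6: frontier [D H 10, H I 9] → take H I (9); add H.
Vertex order: I, G, C, F, D, E, H. The 4th vertex is F.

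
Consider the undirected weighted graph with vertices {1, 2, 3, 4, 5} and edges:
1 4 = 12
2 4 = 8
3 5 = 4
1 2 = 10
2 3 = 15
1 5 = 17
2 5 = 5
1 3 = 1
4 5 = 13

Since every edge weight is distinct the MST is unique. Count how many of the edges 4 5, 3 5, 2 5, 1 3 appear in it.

Kruskal's algorithm — process edges by increasing weight (ties by edge label):
1 3 (1): add — endpoints in different components.
3 5 (4): add — endpoints in different components.
2 5 (5): add — endpoints in different components.
2 4 (8): add — endpoints in different components.
MST edge set: {1 3, 3 5, 2 5, 2 4}.
Of the listed edges, {3 5, 2 5, 1 3} are in the MST → 3.

3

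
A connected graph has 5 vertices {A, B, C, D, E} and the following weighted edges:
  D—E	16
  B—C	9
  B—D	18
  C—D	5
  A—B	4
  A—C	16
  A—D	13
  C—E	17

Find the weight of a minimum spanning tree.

34

Kruskal's algorithm — process edges by increasing weight (ties by edge label):
A—B (4): add — endpoints in different components.
C—D (5): add — endpoints in different components.
B—C (9): add — endpoints in different components.
A—D (13): skip — A and D already connected.
A—C (16): skip — A and C already connected.
D—E (16): add — endpoints in different components.
MST edges: A—B, C—D, B—C, D—E; total weight 4+5+9+16 = 34.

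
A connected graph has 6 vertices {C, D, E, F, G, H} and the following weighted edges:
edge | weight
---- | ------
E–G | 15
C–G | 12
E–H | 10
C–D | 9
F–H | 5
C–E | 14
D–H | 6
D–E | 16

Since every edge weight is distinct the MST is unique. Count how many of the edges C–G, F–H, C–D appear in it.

3

Sort edges by weight, then run Kruskal:
F–H (5): add — endpoints in different components.
D–H (6): add — endpoints in different components.
C–D (9): add — endpoints in different components.
E–H (10): add — endpoints in different components.
C–G (12): add — endpoints in different components.
MST edge set: {F–H, D–H, C–D, E–H, C–G}.
Of the listed edges, {C–G, F–H, C–D} are in the MST → 3.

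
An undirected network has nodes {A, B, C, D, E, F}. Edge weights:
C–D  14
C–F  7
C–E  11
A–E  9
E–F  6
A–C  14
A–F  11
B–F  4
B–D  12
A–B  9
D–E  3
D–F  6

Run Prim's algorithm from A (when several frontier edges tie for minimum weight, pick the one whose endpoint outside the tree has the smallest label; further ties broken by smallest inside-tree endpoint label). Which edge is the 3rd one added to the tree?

Prim's algorithm from A:
Step 1: cheapest edge leaving the tree is A–B (9); add B.
Step 2: cheapest edge leaving the tree is B–F (4); add F.
Step 3: cheapest edge leaving the tree is D–F (6); add D.
Step 4: cheapest edge leaving the tree is D–E (3); add E.
Step 5: cheapest edge leaving the tree is C–F (7); add C.
The 3rd edge added is D–F.

D-F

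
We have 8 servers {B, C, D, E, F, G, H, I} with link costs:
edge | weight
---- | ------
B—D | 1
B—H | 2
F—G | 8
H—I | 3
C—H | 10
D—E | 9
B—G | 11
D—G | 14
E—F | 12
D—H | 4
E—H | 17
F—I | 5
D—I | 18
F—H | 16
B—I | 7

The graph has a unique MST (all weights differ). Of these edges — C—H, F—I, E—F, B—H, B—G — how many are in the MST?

Sort edges by weight, then run Kruskal:
B—D (1): add — endpoints in different components.
B—H (2): add — endpoints in different components.
H—I (3): add — endpoints in different components.
D—H (4): skip — D and H already connected.
F—I (5): add — endpoints in different components.
B—I (7): skip — B and I already connected.
F—G (8): add — endpoints in different components.
D—E (9): add — endpoints in different components.
C—H (10): add — endpoints in different components.
MST edge set: {B—D, B—H, H—I, F—I, F—G, D—E, C—H}.
Of the listed edges, {C—H, F—I, B—H} are in the MST → 3.

3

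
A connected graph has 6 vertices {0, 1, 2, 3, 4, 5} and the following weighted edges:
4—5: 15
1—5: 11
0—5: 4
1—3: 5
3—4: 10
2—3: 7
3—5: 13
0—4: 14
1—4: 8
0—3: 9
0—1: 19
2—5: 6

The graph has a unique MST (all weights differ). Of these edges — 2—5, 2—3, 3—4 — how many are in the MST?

2

Kruskal: consider edges lightest-first.
0—5 (4): add — endpoints in different components.
1—3 (5): add — endpoints in different components.
2—5 (6): add — endpoints in different components.
2—3 (7): add — endpoints in different components.
1—4 (8): add — endpoints in different components.
MST edge set: {0—5, 1—3, 2—5, 2—3, 1—4}.
Of the listed edges, {2—5, 2—3} are in the MST → 2.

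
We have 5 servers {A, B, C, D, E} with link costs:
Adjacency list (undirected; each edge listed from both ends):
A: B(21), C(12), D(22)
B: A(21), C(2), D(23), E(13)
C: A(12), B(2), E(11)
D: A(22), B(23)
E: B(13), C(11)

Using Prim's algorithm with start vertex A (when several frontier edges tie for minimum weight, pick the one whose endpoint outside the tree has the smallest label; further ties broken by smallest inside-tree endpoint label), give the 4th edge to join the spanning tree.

A-D

Prim, starting at A.
Step 1: cheapest edge leaving the tree is A C (12); add C.
Step 2: cheapest edge leaving the tree is B C (2); add B.
Step 3: cheapest edge leaving the tree is C E (11); add E.
Step 4: cheapest edge leaving the tree is A D (22); add D.
The 4th edge added is A D.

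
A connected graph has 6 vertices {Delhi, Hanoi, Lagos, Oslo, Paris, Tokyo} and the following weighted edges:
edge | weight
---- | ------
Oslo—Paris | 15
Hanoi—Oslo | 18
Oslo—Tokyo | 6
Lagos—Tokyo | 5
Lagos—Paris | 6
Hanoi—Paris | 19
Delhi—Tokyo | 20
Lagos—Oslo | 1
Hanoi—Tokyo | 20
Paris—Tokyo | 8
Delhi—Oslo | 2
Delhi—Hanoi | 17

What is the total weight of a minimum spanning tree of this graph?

Sort edges by weight, then run Kruskal:
Lagos—Oslo (1): add. Components now {Tokyo} {Delhi} {Paris} {Hanoi} {Lagos,Oslo}
Delhi—Oslo (2): add. Components now {Tokyo} {Delhi,Lagos,Oslo} {Paris} {Hanoi}
Lagos—Tokyo (5): add. Components now {Delhi,Lagos,Oslo,Tokyo} {Paris} {Hanoi}
Lagos—Paris (6): add. Components now {Delhi,Lagos,Oslo,Paris,Tokyo} {Hanoi}
Oslo—Tokyo (6): skip — Tokyo and Oslo already connected.
Paris—Tokyo (8): skip — Tokyo and Paris already connected.
Oslo—Paris (15): skip — Paris and Oslo already connected.
Delhi—Hanoi (17): add. Components now {Delhi,Hanoi,Lagos,Oslo,Paris,Tokyo}
MST edges: Lagos—Oslo, Delhi—Oslo, Lagos—Tokyo, Lagos—Paris, Delhi—Hanoi; total weight 1+2+5+6+17 = 31.

31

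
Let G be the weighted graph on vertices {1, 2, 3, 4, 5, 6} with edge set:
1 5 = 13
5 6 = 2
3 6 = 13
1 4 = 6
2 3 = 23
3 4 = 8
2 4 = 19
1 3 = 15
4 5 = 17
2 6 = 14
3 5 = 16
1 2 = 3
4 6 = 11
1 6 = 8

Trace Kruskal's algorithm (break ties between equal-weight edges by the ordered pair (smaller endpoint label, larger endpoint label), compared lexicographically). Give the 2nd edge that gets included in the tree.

Sort edges by weight, then run Kruskal:
5 6 (2): add — endpoints in different components.
1 2 (3): add — endpoints in different components.
1 4 (6): add — endpoints in different components.
1 6 (8): add — endpoints in different components.
3 4 (8): add — endpoints in different components.
The 2nd edge added is 1 2.

1-2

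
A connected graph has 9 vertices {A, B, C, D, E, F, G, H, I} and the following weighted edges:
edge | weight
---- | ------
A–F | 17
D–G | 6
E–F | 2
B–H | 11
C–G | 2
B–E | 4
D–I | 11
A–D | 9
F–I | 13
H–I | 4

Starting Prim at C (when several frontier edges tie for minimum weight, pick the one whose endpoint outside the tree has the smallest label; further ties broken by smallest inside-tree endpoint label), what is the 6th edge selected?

B-H

Prim's algorithm from C:
Step 1: cheapest edge leaving the tree is C–G (2); add G.
Step 2: cheapest edge leaving the tree is D–G (6); add D.
Step 3: cheapest edge leaving the tree is A–D (9); add A.
Step 4: cheapest edge leaving the tree is D–I (11); add I.
Step 5: cheapest edge leaving the tree is H–I (4); add H.
Step 6: cheapest edge leaving the tree is B–H (11); add B.
Step 7: cheapest edge leaving the tree is B–E (4); add E.
Step 8: cheapest edge leaving the tree is E–F (2); add F.
The 6th edge added is B–H.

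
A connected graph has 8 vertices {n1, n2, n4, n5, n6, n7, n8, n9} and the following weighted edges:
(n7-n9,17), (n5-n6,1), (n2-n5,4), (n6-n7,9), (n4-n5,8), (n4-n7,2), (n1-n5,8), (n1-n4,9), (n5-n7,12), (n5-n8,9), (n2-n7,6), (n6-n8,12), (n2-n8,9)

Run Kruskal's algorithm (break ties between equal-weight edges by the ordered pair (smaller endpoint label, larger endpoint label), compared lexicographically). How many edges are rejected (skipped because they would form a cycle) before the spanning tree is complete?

Sort edges by weight, then run Kruskal:
n5-n6 (1): add — endpoints in different components.
n4-n7 (2): add — endpoints in different components.
n2-n5 (4): add — endpoints in different components.
n2-n7 (6): add — endpoints in different components.
n1-n5 (8): add — endpoints in different components.
n4-n5 (8): skip — n4 and n5 already connected.
n1-n4 (9): skip — n1 and n4 already connected.
n2-n8 (9): add — endpoints in different components.
n5-n8 (9): skip — n8 and n5 already connected.
n6-n7 (9): skip — n6 and n7 already connected.
n5-n7 (12): skip — n7 and n5 already connected.
n6-n8 (12): skip — n6 and n8 already connected.
n7-n9 (17): add — endpoints in different components.
Edges rejected before the tree was complete: 6.

6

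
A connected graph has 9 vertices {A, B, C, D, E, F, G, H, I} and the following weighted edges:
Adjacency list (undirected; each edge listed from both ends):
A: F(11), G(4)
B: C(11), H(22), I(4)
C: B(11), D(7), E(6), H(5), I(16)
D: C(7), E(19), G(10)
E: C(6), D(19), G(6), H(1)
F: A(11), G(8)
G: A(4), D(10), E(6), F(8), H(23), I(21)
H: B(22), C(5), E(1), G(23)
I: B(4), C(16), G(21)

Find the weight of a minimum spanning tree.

46

Sort edges by weight, then run Kruskal:
E H (1): add — endpoints in different components.
A G (4): add — endpoints in different components.
B I (4): add — endpoints in different components.
C H (5): add — endpoints in different components.
C E (6): skip — C and E already connected.
E G (6): add — endpoints in different components.
C D (7): add — endpoints in different components.
F G (8): add — endpoints in different components.
D G (10): skip — D and G already connected.
A F (11): skip — A and F already connected.
B C (11): add — endpoints in different components.
MST edges: E H, A G, B I, C H, E G, C D, F G, B C; total weight 1+4+4+5+6+7+8+11 = 46.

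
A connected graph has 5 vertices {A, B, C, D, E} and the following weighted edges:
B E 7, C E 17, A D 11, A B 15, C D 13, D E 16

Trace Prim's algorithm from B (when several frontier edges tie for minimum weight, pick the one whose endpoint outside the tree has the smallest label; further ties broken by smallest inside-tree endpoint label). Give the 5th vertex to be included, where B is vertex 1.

Prim's algorithm from B:
Step 1: cheapest edge leaving the tree is B E (7); add E.
Step 2: cheapest edge leaving the tree is A B (15); add A.
Step 3: cheapest edge leaving the tree is A D (11); add D.
Step 4: cheapest edge leaving the tree is C D (13); add C.
Vertex order: B, E, A, D, C. The 5th vertex is C.

C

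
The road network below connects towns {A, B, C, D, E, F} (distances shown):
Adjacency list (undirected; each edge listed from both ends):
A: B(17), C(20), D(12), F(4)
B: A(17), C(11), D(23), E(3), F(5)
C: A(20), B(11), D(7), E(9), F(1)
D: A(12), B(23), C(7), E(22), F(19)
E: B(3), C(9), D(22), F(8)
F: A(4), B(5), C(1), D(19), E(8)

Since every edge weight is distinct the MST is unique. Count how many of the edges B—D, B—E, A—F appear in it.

2

Kruskal's algorithm — process edges by increasing weight (ties by edge label):
C—F (1): add. Components now {A} {B} {C,F} {D} {E}
B—E (3): add. Components now {A} {B,E} {C,F} {D}
A—F (4): add. Components now {A,C,F} {B,E} {D}
B—F (5): add. Components now {A,B,C,E,F} {D}
C—D (7): add. Components now {A,B,C,D,E,F}
MST edge set: {C—F, B—E, A—F, B—F, C—D}.
Of the listed edges, {B—E, A—F} are in the MST → 2.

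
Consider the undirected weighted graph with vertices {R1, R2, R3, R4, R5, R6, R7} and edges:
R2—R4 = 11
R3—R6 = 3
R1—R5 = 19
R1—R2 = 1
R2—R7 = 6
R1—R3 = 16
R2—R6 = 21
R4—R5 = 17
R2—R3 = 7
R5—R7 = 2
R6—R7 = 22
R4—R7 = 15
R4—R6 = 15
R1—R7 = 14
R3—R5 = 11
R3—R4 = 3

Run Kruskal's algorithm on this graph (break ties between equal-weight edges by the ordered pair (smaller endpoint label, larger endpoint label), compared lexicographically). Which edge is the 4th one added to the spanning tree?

R3-R6

Kruskal: consider edges lightest-first.
R1—R2 (1): add. Components now {R1,R2} {R4} {R3} {R6} {R7} {R5}
R5—R7 (2): add. Components now {R1,R2} {R4} {R3} {R6} {R5,R7}
R3—R4 (3): add. Components now {R1,R2} {R3,R4} {R6} {R5,R7}
R3—R6 (3): add. Components now {R1,R2} {R3,R4,R6} {R5,R7}
R2—R7 (6): add. Components now {R1,R2,R5,R7} {R3,R4,R6}
R2—R3 (7): add. Components now {R1,R2,R3,R4,R5,R6,R7}
The 4th edge added is R3—R6.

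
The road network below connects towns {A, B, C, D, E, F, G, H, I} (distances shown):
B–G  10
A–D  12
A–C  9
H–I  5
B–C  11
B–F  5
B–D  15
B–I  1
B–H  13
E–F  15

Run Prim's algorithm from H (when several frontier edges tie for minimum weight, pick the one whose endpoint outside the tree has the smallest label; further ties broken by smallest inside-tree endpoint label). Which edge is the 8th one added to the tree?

E-F

Grow the tree from H using Prim:
Step 1: cheapest edge leaving the tree is H–I (5); add I.
Step 2: cheapest edge leaving the tree is B–I (1); add B.
Step 3: cheapest edge leaving the tree is B–F (5); add F.
Step 4: cheapest edge leaving the tree is B–G (10); add G.
Step 5: cheapest edge leaving the tree is B–C (11); add C.
Step 6: cheapest edge leaving the tree is A–C (9); add A.
Step 7: cheapest edge leaving the tree is A–D (12); add D.
Step 8: cheapest edge leaving the tree is E–F (15); add E.
The 8th edge added is E–F.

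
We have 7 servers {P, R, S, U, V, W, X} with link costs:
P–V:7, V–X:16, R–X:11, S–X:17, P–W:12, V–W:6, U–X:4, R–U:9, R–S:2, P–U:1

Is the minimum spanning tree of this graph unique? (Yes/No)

Kruskal's algorithm — process edges by increasing weight (ties by edge label):
P–U (1): add — endpoints in different components.
R–S (2): add — endpoints in different components.
U–X (4): add — endpoints in different components.
V–W (6): add — endpoints in different components.
P–V (7): add — endpoints in different components.
R–U (9): add — endpoints in different components.
Every non-tree edge has weight strictly greater than the heaviest edge on the tree path between its endpoints, so the MST is unique.

Yes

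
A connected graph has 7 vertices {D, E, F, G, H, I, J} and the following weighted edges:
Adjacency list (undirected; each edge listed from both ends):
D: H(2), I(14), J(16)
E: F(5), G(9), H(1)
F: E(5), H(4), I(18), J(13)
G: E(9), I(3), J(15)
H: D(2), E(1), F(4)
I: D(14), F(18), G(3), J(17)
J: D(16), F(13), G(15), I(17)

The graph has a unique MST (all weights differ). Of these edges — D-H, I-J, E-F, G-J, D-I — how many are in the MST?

Sort edges by weight, then run Kruskal:
E-H (1): add. Components now {D} {E,H} {F} {G} {I} {J}
D-H (2): add. Components now {D,E,H} {F} {G} {I} {J}
G-I (3): add. Components now {D,E,H} {F} {G,I} {J}
F-H (4): add. Components now {D,E,F,H} {G,I} {J}
E-F (5): skip — E and F already connected.
E-G (9): add. Components now {D,E,F,G,H,I} {J}
F-J (13): add. Components now {D,E,F,G,H,I,J}
MST edge set: {E-H, D-H, G-I, F-H, E-G, F-J}.
Of the listed edges, {D-H} are in the MST → 1.

1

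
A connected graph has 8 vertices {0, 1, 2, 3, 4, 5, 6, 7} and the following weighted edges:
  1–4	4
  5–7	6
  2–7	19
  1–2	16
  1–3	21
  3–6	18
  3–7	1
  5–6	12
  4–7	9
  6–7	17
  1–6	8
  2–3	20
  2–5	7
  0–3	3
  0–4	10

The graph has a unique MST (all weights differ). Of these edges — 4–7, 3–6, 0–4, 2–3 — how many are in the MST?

1

Kruskal's algorithm — process edges by increasing weight (ties by edge label):
3–7 (1): add — endpoints in different components.
0–3 (3): add — endpoints in different components.
1–4 (4): add — endpoints in different components.
5–7 (6): add — endpoints in different components.
2–5 (7): add — endpoints in different components.
1–6 (8): add — endpoints in different components.
4–7 (9): add — endpoints in different components.
MST edge set: {3–7, 0–3, 1–4, 5–7, 2–5, 1–6, 4–7}.
Of the listed edges, {4–7} are in the MST → 1.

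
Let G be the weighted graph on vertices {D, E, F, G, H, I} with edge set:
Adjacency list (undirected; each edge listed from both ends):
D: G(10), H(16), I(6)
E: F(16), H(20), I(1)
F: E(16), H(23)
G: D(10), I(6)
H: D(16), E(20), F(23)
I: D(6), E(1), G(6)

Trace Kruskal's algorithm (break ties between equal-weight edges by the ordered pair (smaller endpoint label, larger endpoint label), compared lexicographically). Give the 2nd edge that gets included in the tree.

Sort edges by weight, then run Kruskal:
E—I (1): add — endpoints in different components.
D—I (6): add — endpoints in different components.
G—I (6): add — endpoints in different components.
D—G (10): skip — D and G already connected.
D—H (16): add — endpoints in different components.
E—F (16): add — endpoints in different components.
The 2nd edge added is D—I.

D-I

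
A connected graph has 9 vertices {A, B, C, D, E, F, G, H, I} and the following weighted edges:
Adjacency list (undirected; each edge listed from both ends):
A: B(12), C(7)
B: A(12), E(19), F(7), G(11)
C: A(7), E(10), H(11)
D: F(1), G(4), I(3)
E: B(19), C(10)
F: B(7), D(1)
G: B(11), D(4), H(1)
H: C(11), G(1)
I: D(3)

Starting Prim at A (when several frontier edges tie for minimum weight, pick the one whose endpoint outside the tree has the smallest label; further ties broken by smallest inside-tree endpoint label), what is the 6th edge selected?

D-F

Prim's algorithm from A:
Step 1: frontier [A–C 7, A–B 12] → take A–C (7); add C.
Step 2: frontier [A–B 12, C–E 10, C–H 11] → take C–E (10); add E.
Step 3: frontier [A–B 12, C–H 11, B–E 19] → take C–H (11); add H.
Step 4: frontier [A–B 12, B–E 19, G–H 1] → take G–H (1); add G.
Step 5: frontier [A–B 12, B–E 19, D–G 4, B–G 11] → take D–G (4); add D.
Step 6: frontier [A–B 12, D–F 1, D–I 3, B–E 19, B–G 11] → take D–F (1); add F.
Step 7: frontier [A–B 12, D–I 3, B–E 19, B–F 7, B–G 11] → take D–I (3); add I.
Step 8: frontier [A–B 12, B–E 19, B–F 7, B–G 11] → take B–F (7); add B.
The 6th edge added is D–F.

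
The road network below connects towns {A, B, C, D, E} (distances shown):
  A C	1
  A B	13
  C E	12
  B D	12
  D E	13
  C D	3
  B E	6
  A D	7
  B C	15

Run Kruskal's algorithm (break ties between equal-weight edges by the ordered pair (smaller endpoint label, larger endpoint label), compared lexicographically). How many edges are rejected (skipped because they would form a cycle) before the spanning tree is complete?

Sort edges by weight, then run Kruskal:
A C (1): add. Components now {A,C} {B} {D} {E}
C D (3): add. Components now {A,C,D} {B} {E}
B E (6): add. Components now {A,C,D} {B,E}
A D (7): skip — A and D already connected.
B D (12): add. Components now {A,B,C,D,E}
Edges rejected before the tree was complete: 1.

1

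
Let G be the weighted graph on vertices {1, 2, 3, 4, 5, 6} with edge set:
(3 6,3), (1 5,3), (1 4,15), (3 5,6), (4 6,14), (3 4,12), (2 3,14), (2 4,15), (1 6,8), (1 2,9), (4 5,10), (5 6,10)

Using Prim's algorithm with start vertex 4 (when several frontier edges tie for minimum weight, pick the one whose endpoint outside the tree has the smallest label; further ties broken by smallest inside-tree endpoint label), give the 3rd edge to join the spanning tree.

Grow the tree from 4 using Prim:
Step 1: cheapest edge leaving the tree is 4 5 (10); add 5.
Step 2: cheapest edge leaving the tree is 1 5 (3); add 1.
Step 3: cheapest edge leaving the tree is 3 5 (6); add 3.
Step 4: cheapest edge leaving the tree is 3 6 (3); add 6.
Step 5: cheapest edge leaving the tree is 1 2 (9); add 2.
The 3rd edge added is 3 5.

3-5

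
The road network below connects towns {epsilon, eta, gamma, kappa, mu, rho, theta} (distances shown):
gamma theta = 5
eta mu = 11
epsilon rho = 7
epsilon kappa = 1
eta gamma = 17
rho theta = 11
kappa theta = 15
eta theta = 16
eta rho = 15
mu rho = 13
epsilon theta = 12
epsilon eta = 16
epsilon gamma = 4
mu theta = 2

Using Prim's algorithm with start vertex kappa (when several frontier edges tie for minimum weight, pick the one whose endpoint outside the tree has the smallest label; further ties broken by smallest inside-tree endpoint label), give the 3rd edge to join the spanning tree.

gamma-theta

Grow the tree from kappa using Prim:
Step 1: cheapest edge leaving the tree is epsilon kappa (1); add epsilon.
Step 2: cheapest edge leaving the tree is epsilon gamma (4); add gamma.
Step 3: cheapest edge leaving the tree is gamma theta (5); add theta.
Step 4: cheapest edge leaving the tree is mu theta (2); add mu.
Step 5: cheapest edge leaving the tree is epsilon rho (7); add rho.
Step 6: cheapest edge leaving the tree is eta mu (11); add eta.
The 3rd edge added is gamma theta.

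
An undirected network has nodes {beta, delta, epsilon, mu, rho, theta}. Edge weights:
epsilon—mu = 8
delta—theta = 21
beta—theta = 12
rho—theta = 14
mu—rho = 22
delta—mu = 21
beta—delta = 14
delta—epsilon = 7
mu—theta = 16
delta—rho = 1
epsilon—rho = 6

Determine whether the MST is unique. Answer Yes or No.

Kruskal: consider edges lightest-first.
delta—rho (1): add. Components now {beta} {delta,rho} {epsilon} {theta} {mu}
epsilon—rho (6): add. Components now {beta} {delta,epsilon,rho} {theta} {mu}
delta—epsilon (7): skip — epsilon and delta already connected.
epsilon—mu (8): add. Components now {beta} {delta,epsilon,mu,rho} {theta}
beta—theta (12): add. Components now {beta,theta} {delta,epsilon,mu,rho}
beta—delta (14): add. Components now {beta,delta,epsilon,mu,rho,theta}
Non-tree edge rho—theta has weight 14, equal to the heaviest edge on its tree cycle — swapping gives another MST of the same weight. Not unique.

No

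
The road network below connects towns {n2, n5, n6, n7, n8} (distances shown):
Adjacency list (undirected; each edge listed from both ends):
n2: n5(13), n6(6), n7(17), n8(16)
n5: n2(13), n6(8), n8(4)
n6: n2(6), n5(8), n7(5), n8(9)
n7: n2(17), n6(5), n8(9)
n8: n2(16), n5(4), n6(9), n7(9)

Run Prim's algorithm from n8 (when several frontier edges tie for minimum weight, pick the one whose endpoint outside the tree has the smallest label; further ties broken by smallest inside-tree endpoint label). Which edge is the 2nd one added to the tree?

Grow the tree from n8 using Prim:
Step 1: cheapest edge leaving the tree is n5–n8 (4); add n5.
Step 2: cheapest edge leaving the tree is n5–n6 (8); add n6.
Step 3: cheapest edge leaving the tree is n6–n7 (5); add n7.
Step 4: cheapest edge leaving the tree is n2–n6 (6); add n2.
The 2nd edge added is n5–n6.

n5-n6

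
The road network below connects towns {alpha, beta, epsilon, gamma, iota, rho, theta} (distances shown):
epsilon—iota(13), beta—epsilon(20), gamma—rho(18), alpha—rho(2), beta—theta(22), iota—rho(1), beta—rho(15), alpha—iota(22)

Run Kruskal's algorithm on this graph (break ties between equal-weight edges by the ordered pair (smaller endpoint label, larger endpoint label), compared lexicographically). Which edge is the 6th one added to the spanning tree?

Kruskal: consider edges lightest-first.
iota—rho (1): add. Components now {epsilon} {iota,rho} {theta} {alpha} {beta} {gamma}
alpha—rho (2): add. Components now {epsilon} {alpha,iota,rho} {theta} {beta} {gamma}
epsilon—iota (13): add. Components now {alpha,epsilon,iota,rho} {theta} {beta} {gamma}
beta—rho (15): add. Components now {alpha,beta,epsilon,iota,rho} {theta} {gamma}
gamma—rho (18): add. Components now {alpha,beta,epsilon,gamma,iota,rho} {theta}
beta—epsilon (20): skip — epsilon and beta already connected.
alpha—iota (22): skip — iota and alpha already connected.
beta—theta (22): add. Components now {alpha,beta,epsilon,gamma,iota,rho,theta}
The 6th edge added is beta—theta.

beta-theta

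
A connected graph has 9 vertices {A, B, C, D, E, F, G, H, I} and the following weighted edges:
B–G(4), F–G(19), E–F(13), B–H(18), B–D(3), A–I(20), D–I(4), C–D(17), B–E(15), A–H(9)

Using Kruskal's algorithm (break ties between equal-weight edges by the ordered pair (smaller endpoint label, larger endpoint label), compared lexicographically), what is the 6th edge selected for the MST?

B-E

Kruskal: consider edges lightest-first.
B–D (3): add — endpoints in different components.
B–G (4): add — endpoints in different components.
D–I (4): add — endpoints in different components.
A–H (9): add — endpoints in different components.
E–F (13): add — endpoints in different components.
B–E (15): add — endpoints in different components.
C–D (17): add — endpoints in different components.
B–H (18): add — endpoints in different components.
The 6th edge added is B–E.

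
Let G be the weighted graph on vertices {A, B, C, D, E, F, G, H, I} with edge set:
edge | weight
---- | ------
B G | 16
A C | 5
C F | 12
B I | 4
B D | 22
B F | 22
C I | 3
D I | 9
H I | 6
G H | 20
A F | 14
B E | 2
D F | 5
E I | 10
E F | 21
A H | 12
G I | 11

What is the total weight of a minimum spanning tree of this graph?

45

Prim, starting at G.
Step 1: cheapest edge leaving the tree is G I (11); add I.
Step 2: cheapest edge leaving the tree is C I (3); add C.
Step 3: cheapest edge leaving the tree is B I (4); add B.
Step 4: cheapest edge leaving the tree is B E (2); add E.
Step 5: cheapest edge leaving the tree is A C (5); add A.
Step 6: cheapest edge leaving the tree is H I (6); add H.
Step 7: cheapest edge leaving the tree is D I (9); add D.
Step 8: cheapest edge leaving the tree is D F (5); add F.
MST edges: G I, C I, B I, B E, A C, H I, D I, D F; total weight 11+3+4+2+5+6+9+5 = 45.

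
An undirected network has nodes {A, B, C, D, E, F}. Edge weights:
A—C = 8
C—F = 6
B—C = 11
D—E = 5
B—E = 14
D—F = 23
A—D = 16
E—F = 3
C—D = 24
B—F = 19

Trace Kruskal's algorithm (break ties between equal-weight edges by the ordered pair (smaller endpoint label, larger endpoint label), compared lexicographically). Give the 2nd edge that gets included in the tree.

Kruskal's algorithm — process edges by increasing weight (ties by edge label):
E—F (3): add. Components now {A} {B} {C} {D} {E,F}
D—E (5): add. Components now {A} {B} {C} {D,E,F}
C—F (6): add. Components now {A} {B} {C,D,E,F}
A—C (8): add. Components now {A,C,D,E,F} {B}
B—C (11): add. Components now {A,B,C,D,E,F}
The 2nd edge added is D—E.

D-E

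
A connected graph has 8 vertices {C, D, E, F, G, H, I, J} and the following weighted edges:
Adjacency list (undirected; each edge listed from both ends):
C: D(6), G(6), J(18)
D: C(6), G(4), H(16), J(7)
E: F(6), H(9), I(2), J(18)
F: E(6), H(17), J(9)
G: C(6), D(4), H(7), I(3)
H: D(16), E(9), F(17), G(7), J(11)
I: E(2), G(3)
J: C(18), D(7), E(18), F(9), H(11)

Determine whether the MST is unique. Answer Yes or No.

Kruskal: consider edges lightest-first.
E-I (2): add — endpoints in different components.
G-I (3): add — endpoints in different components.
D-G (4): add — endpoints in different components.
C-D (6): add — endpoints in different components.
C-G (6): skip — C and G already connected.
E-F (6): add — endpoints in different components.
D-J (7): add — endpoints in different components.
G-H (7): add — endpoints in different components.
Non-tree edge C-G has weight 6, equal to the heaviest edge on its tree cycle — swapping gives another MST of the same weight. Not unique.

No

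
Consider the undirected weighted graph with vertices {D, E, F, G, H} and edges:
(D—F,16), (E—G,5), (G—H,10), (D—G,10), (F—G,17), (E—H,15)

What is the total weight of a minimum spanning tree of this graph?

Kruskal: consider edges lightest-first.
E—G (5): add. Components now {D} {E,G} {F} {H}
D—G (10): add. Components now {D,E,G} {F} {H}
G—H (10): add. Components now {D,E,G,H} {F}
E—H (15): skip — E and H already connected.
D—F (16): add. Components now {D,E,F,G,H}
MST edges: E—G, D—G, G—H, D—F; total weight 5+10+10+16 = 41.

41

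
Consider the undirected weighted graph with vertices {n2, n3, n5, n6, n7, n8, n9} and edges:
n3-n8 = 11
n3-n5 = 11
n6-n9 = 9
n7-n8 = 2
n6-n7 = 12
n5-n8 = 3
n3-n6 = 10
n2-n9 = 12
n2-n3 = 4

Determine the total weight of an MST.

Kruskal: consider edges lightest-first.
n7-n8 (2): add — endpoints in different components.
n5-n8 (3): add — endpoints in different components.
n2-n3 (4): add — endpoints in different components.
n6-n9 (9): add — endpoints in different components.
n3-n6 (10): add — endpoints in different components.
n3-n5 (11): add — endpoints in different components.
MST edges: n7-n8, n5-n8, n2-n3, n6-n9, n3-n6, n3-n5; total weight 2+3+4+9+10+11 = 39.

39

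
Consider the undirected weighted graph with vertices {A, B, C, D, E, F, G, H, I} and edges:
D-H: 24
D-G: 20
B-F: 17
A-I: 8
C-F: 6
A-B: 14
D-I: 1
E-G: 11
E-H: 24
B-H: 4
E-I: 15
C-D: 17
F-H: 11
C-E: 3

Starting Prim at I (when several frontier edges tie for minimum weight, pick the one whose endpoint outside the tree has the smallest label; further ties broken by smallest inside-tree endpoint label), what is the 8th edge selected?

Prim, starting at I.
Step 1: cheapest edge leaving the tree is D-I (1); add D.
Step 2: cheapest edge leaving the tree is A-I (8); add A.
Step 3: cheapest edge leaving the tree is A-B (14); add B.
Step 4: cheapest edge leaving the tree is B-H (4); add H.
Step 5: cheapest edge leaving the tree is F-H (11); add F.
Step 6: cheapest edge leaving the tree is C-F (6); add C.
Step 7: cheapest edge leaving the tree is C-E (3); add E.
Step 8: cheapest edge leaving the tree is E-G (11); add G.
The 8th edge added is E-G.

E-G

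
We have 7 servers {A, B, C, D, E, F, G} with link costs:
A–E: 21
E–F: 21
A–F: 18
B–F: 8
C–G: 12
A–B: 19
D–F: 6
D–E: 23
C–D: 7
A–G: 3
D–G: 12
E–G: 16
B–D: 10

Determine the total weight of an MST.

Prim, starting at E.
Step 1: cheapest edge leaving the tree is E–G (16); add G.
Step 2: cheapest edge leaving the tree is A–G (3); add A.
Step 3: cheapest edge leaving the tree is C–G (12); add C.
Step 4: cheapest edge leaving the tree is C–D (7); add D.
Step 5: cheapest edge leaving the tree is D–F (6); add F.
Step 6: cheapest edge leaving the tree is B–F (8); add B.
MST edges: E–G, A–G, C–G, C–D, D–F, B–F; total weight 16+3+12+7+6+8 = 52.

52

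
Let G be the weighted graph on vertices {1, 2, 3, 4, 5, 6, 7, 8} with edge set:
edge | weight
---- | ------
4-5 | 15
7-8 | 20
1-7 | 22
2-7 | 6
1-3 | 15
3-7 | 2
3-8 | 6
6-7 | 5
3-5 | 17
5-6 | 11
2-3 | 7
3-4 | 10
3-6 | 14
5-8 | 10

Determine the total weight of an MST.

Sort edges by weight, then run Kruskal:
3-7 (2): add — endpoints in different components.
6-7 (5): add — endpoints in different components.
2-7 (6): add — endpoints in different components.
3-8 (6): add — endpoints in different components.
2-3 (7): skip — 2 and 3 already connected.
3-4 (10): add — endpoints in different components.
5-8 (10): add — endpoints in different components.
5-6 (11): skip — 5 and 6 already connected.
3-6 (14): skip — 3 and 6 already connected.
1-3 (15): add — endpoints in different components.
MST edges: 3-7, 6-7, 2-7, 3-8, 3-4, 5-8, 1-3; total weight 2+5+6+6+10+10+15 = 54.

54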